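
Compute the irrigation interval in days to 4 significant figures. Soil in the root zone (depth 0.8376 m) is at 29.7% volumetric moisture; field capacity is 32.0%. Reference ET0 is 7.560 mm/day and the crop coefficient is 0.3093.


Approach: apply soil-water budget scheduling, SMD = (FC-theta)/100*depth*1000; ETc = ET0*Kc; interval = SMD/ETc.
Step 1 — soil moisture deficit:
  SMD = (32.0 - 29.7)/100 * 0.8376 * 1000 = 19.2648 mm
Step 2 — daily crop ET (ETc = ET0*Kc):
  ETc = 7.560 * 0.3093 = 2.33831 mm/day
Step 3 — irrigation interval (SMD/ETc):
  interval = 19.2648 / 2.33831 = 8.239 days
Therefore the irrigation interval = 8.239 days.


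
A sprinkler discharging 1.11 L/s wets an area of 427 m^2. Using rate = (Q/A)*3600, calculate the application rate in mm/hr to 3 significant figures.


rate = (1.11 / 427) * 3600 = 9.36 mm/hr
Therefore the application rate = 9.36 mm/hr.


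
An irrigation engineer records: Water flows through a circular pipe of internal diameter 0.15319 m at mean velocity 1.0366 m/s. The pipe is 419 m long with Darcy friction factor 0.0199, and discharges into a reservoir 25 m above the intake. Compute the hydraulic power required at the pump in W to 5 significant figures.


Approach: apply continuity + Darcy-Weisbach + hydraulic power, Q = A*v; hf = f*(L/D)*(v^2/(2g)); H = static + hf; P = rho*g*Q*H.
Step 1 — flow rate (continuity, Q = A*v):
  A = pi*(0.15319/2)^2 = 0.01843108 m^2
  Q = 0.01843108 * 1.0366 = 0.01910565 m^3/s
Step 2 — friction head loss (Darcy-Weisbach):
  hf = 0.0199 * (419/0.15319) * (1.0366^2 / (2*9.81))
  hf = 2.980987 m
Step 3 — total head: H = 25 + 2.980987 = 27.98099 m
Step 4 — hydraulic power (P = rho*g*Q*H):
  P = 1000 * 9.81 * 0.01910565 * 27.98099 = 5244.4 W
Therefore the hydraulic power required at the pump = 5244.4 W.


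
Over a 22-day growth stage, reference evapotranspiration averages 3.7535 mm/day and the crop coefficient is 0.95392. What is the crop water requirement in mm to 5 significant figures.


Approach: apply the crop water requirement relation, CWR = ET0 * Kc * days.
CWR = 3.7535 * 0.95392 * 22 = 78.772 mm
Therefore the crop water requirement = 78.772 mm.


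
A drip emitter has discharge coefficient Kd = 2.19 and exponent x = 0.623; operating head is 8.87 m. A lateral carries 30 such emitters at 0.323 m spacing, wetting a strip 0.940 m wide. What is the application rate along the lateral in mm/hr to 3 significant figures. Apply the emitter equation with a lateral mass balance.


Approach: apply the emitter equation with a lateral mass balance, q = Kd*h^x; Q = n*q; rate = Q/(n*spacing*width).
Step 1 — single emitter flow (q = Kd*h^x):
  q = 2.19 * 8.87^0.623 = 8.5310 L/hr
Step 2 — total lateral flow: Q = 30 * 8.5310 = 255.93 L/hr
Step 3 — wetted area: A = 30 * 0.323 * 0.940 = 9.1086 m^2
Step 4 — application rate: Q/A = 255.93/9.1086 = 28.1 mm/hr
Therefore the application rate along the lateral = 28.1 mm/hr.


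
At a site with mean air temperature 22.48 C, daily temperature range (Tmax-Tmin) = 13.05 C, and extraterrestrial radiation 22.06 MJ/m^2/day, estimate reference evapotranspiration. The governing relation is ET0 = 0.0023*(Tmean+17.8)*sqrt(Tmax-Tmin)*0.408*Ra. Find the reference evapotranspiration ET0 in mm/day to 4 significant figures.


ET0 = 0.0023*(22.48+17.8)*sqrt(13.05)*0.408*22.06 = 3.012 mm/day
Therefore the reference evapotranspiration ET0 = 3.012 mm/day.


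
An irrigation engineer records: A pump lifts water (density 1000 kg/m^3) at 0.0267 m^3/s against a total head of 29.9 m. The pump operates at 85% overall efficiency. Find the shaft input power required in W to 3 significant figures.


Approach: apply hydraulic power then efficiency conversion, P = rho*g*Q*H; P_in = P/eta.
Step 1 — hydraulic power (P = rho*g*Q*H):
  P = 1000 * 9.81 * 0.0267 * 29.9 = 7831.6 W
Step 2 — input power: P_in = P/eta = 7831.6 / 0.85 = 9210 W
Therefore the shaft input power required = 9210 W.


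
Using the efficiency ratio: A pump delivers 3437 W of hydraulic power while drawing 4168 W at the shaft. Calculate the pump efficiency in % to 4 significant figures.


Approach: apply the efficiency ratio, eta = (P_out/P_in)*100.
eta = (3437 / 4168) * 100 = 82.46 %
Therefore the pump efficiency = 82.46 %.


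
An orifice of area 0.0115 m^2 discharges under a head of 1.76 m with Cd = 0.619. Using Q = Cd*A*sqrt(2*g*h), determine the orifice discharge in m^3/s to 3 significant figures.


Q = 0.619 * 0.0115 * sqrt(2*9.81*1.76) = 0.0418 m^3/s
Therefore the orifice discharge = 0.0418 m^3/s.


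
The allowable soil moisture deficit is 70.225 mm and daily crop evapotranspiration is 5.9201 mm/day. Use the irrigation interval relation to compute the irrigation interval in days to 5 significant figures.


Approach: apply the irrigation interval relation, interval = SMD / ETc.
interval = 70.225 / 5.9201 = 11.862 days
Therefore the irrigation interval = 11.862 days.


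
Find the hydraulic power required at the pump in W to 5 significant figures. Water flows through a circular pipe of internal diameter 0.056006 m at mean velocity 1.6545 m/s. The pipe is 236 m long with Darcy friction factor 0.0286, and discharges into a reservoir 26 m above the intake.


Approach: apply continuity + Darcy-Weisbach + hydraulic power, Q = A*v; hf = f*(L/D)*(v^2/(2g)); H = static + hf; P = rho*g*Q*H.
Step 1 — flow rate (continuity, Q = A*v):
  A = pi*(0.056006/2)^2 = 0.002463536 m^2
  Q = 0.002463536 * 1.6545 = 0.004075921 m^3/s
Step 2 — friction head loss (Darcy-Weisbach):
  hf = 0.0286 * (236/0.056006) * (1.6545^2 / (2*9.81))
  hf = 16.81427 m
Step 3 — total head: H = 26 + 16.81427 = 42.81427 m
Step 4 — hydraulic power (P = rho*g*Q*H):
  P = 1000 * 9.81 * 0.004075921 * 42.81427 = 1711.9 W
Therefore the hydraulic power required at the pump = 1711.9 W.


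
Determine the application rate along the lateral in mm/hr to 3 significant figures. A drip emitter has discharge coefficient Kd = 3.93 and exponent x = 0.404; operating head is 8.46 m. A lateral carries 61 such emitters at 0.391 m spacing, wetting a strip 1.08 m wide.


Approach: apply the emitter equation with a lateral mass balance, q = Kd*h^x; Q = n*q; rate = Q/(n*spacing*width).
Step 1 — single emitter flow (q = Kd*h^x):
  q = 3.93 * 8.46^0.404 = 9.3122 L/hr
Step 2 — total lateral flow: Q = 61 * 9.3122 = 568.04 L/hr
Step 3 — wetted area: A = 61 * 0.391 * 1.08 = 25.759 m^2
Step 4 — application rate: Q/A = 568.04/25.759 = 22.1 mm/hr
Therefore the application rate along the lateral = 22.1 mm/hr.


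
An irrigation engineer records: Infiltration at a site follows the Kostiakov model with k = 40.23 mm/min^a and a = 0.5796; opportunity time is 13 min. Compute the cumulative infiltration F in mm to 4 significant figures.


Approach: apply the Kostiakov infiltration equation, F = k*t^a.
F = 40.23 * 13^0.5796 = 177.9 mm
Therefore the cumulative infiltration F = 177.9 mm.


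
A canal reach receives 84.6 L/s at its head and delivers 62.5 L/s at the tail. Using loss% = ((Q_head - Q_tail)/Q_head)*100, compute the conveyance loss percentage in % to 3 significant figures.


loss = ((84.6 - 62.5)/84.6)*100 = 26.1 %
Therefore the conveyance loss percentage = 26.1 %.


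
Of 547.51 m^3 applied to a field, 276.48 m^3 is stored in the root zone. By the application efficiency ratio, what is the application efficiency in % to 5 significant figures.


Approach: apply the application efficiency ratio, Ea = (stored/applied)*100.
Ea = (276.48/547.51)*100 = 50.498 %
Therefore the application efficiency = 50.498 %.


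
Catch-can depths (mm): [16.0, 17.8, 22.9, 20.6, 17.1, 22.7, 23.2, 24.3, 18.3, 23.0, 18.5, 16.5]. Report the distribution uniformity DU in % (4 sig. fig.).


Approach: apply the low-quarter distribution uniformity, DU = (mean of lowest quarter of readings / overall mean)*100.
sorted lowest 3 of 12: [16.0, 16.5, 17.1] -> mean = 16.5333 mm
overall mean = 20.0750 mm
DU = (16.5333/20.0750)*100 = 82.36 %
Therefore the distribution uniformity DU = 82.36 %.


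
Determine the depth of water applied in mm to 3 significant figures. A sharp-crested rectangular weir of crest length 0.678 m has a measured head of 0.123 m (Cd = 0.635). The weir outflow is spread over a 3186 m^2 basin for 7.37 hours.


Approach: apply the rectangular weir equation with a volume-to-depth conversion, Q = (2/3)*Cd*L*sqrt(2g)*H^1.5; d = Q*t/A * 1000.
Step 1 — weir discharge:
  Q = (2/3)*0.635*0.678*sqrt(2*9.81)*0.123^1.5 = 0.054843 m^3/s
Step 2 — volume: V = 0.054843 * 7.37*3600 = 1455.1 m^3
Step 3 — depth: d = V/A * 1000 = 1455.1/3186 * 1000 = 457 mm
Therefore the depth of water applied = 457 mm.


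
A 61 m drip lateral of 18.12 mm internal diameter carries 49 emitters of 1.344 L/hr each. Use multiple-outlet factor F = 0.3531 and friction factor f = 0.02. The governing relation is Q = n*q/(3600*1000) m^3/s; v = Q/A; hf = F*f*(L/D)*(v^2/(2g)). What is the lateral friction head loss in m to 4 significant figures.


Q = 49*1.344/(3600*1000) = 1.82933e-05 m^3/s
A = pi*(18.12e-3/2)^2 = 2.57873e-04 m^2, so v = Q/A = 0.0709392 m/s
hf = 0.3531*0.02*(61/0.01812)*(0.0709392^2/(2*9.81)) = 0.006098 m
Therefore the lateral friction head loss = 0.006098 m.


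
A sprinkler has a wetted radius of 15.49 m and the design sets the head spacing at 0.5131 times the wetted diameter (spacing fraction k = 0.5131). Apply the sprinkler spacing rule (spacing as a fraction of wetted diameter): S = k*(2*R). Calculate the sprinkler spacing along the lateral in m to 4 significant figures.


S = 0.5131 * (2 * 15.49) = 15.90 m
Therefore the sprinkler spacing along the lateral = 15.90 m.


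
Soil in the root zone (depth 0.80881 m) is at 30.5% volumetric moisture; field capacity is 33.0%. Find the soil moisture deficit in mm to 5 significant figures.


Approach: apply the soil moisture deficit relation, SMD = (FC - theta)/100 * depth * 1000.
SMD = (33.0 - 30.5)/100 * 0.80881 * 1000 = 20.220 mm
Therefore the soil moisture deficit = 20.220 mm.


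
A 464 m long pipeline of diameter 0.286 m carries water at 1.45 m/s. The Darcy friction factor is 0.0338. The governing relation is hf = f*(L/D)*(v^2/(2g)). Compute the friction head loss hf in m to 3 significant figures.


hf = 0.0338 * (464/0.286) * (1.45^2 / (2*9.81))
hf = 5.88 m
Therefore the friction head loss hf = 5.88 m.


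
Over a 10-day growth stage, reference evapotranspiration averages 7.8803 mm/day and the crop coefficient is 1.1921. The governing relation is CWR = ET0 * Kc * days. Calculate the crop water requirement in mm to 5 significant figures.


CWR = 7.8803 * 1.1921 * 10 = 93.941 mm
Therefore the crop water requirement = 93.941 mm.


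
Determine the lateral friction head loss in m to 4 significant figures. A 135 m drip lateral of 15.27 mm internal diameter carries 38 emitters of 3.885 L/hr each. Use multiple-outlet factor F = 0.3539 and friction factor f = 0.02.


Approach: apply Darcy-Weisbach with the multiple-outlet F-factor, Q = n*q/(3600*1000) m^3/s; v = Q/A; hf = F*f*(L/D)*(v^2/(2g)).
Q = 38*3.885/(3600*1000) = 4.10083e-05 m^3/s
A = pi*(15.27e-3/2)^2 = 1.83134e-04 m^2, so v = Q/A = 0.223926 m/s
hf = 0.3539*0.02*(135/0.01527)*(0.223926^2/(2*9.81)) = 0.1599 m
Therefore the lateral friction head loss = 0.1599 m.


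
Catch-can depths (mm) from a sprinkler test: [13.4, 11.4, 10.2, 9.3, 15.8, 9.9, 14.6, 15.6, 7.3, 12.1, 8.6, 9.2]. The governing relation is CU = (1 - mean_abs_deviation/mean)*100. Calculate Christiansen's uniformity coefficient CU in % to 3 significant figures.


mean = 11.450 mm
mean |d_i - mean| = 2.3750 mm
CU = (1 - 2.3750/11.450)*100 = 79.3 %
Therefore Christiansen's uniformity coefficient CU = 79.3 %.


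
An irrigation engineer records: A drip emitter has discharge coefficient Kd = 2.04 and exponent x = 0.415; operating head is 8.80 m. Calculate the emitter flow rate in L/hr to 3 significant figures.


Approach: apply the emitter characteristic equation, q = Kd * h^x.
q = 2.04 * 8.80^0.415 = 5.03 L/hr
Therefore the emitter flow rate = 5.03 L/hr.


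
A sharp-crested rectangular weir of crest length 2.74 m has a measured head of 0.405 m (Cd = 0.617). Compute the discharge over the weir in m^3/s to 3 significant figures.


Approach: apply the rectangular weir equation, Q = (2/3)*Cd*L*sqrt(2g)*H^1.5.
Q = (2/3)*0.617*2.74*sqrt(2*9.81)*0.405^1.5 = 1.29 m^3/s
Therefore the discharge over the weir = 1.29 m^3/s.


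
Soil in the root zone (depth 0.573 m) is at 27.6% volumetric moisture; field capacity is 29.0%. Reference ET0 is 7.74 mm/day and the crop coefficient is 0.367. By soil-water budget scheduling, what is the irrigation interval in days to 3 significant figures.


Approach: apply soil-water budget scheduling, SMD = (FC-theta)/100*depth*1000; ETc = ET0*Kc; interval = SMD/ETc.
Step 1 — soil moisture deficit:
  SMD = (29.0 - 27.6)/100 * 0.573 * 1000 = 8.0220 mm
Step 2 — daily crop ET (ETc = ET0*Kc):
  ETc = 7.74 * 0.367 = 2.8406 mm/day
Step 3 — irrigation interval (SMD/ETc):
  interval = 8.0220 / 2.8406 = 2.82 days
Therefore the irrigation interval = 2.82 days.


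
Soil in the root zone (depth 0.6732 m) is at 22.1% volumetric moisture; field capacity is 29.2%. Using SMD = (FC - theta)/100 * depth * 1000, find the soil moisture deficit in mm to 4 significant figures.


SMD = (29.2 - 22.1)/100 * 0.6732 * 1000 = 47.80 mm
Therefore the soil moisture deficit = 47.80 mm.


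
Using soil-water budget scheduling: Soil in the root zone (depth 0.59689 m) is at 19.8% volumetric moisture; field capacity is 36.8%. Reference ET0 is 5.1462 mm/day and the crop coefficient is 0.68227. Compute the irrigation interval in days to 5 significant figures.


Approach: apply soil-water budget scheduling, SMD = (FC-theta)/100*depth*1000; ETc = ET0*Kc; interval = SMD/ETc.
Step 1 — soil moisture deficit:
  SMD = (36.8 - 19.8)/100 * 0.59689 * 1000 = 101.4713 mm
Step 2 — daily crop ET (ETc = ET0*Kc):
  ETc = 5.1462 * 0.68227 = 3.511098 mm/day
Step 3 — irrigation interval (SMD/ETc):
  interval = 101.4713 / 3.511098 = 28.900 days
Therefore the irrigation interval = 28.900 days.


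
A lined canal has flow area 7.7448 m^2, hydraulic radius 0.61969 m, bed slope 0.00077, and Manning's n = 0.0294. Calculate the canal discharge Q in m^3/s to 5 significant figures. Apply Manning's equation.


Approach: apply Manning's equation, Q = (1/n)*A*R^(2/3)*S^(1/2).
Q = (1/0.0294) * 7.7448 * 0.61969^(2/3) * 0.00077^(1/2) = 5.3132 m^3/s
Therefore the canal discharge Q = 5.3132 m^3/s.


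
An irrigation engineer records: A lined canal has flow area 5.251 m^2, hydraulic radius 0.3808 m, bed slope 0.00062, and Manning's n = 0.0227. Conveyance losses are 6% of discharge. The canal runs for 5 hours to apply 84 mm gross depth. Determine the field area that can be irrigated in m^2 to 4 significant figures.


Approach: apply Manning's equation with a conveyance and depth budget, Q = (1/n)*A*R^(2/3)*S^(1/2); Q_field = Q*(1-loss); Area = Q_field*t/(d/1000).
Step 1 — canal discharge (Manning's equation):
  Q = (1/0.0227) * 5.251 * 0.3808^(2/3) * 0.00062^(1/2) = 3.02605 m^3/s
Step 2 — delivered flow: Q_field = 3.02605*(1 - 6/100) = 2.84449 m^3/s
Step 3 — volume delivered: V = 2.84449 * 5*3600 = 51200.8 m^3
Step 4 — area served: A = V / (depth/1000) = 51200.8 / 0.084 = 609500 m^2
Therefore the field area that can be irrigated = 609500 m^2.


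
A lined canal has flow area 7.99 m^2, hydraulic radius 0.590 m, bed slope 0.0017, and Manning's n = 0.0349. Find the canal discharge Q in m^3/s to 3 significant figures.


Approach: apply Manning's equation, Q = (1/n)*A*R^(2/3)*S^(1/2).
Q = (1/0.0349) * 7.99 * 0.590^(2/3) * 0.0017^(1/2) = 6.64 m^3/s
Therefore the canal discharge Q = 6.64 m^3/s.


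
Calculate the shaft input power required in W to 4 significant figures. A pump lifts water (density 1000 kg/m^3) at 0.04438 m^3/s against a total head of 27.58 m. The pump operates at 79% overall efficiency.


Approach: apply hydraulic power then efficiency conversion, P = rho*g*Q*H; P_in = P/eta.
Step 1 — hydraulic power (P = rho*g*Q*H):
  P = 1000 * 9.81 * 0.04438 * 27.58 = 12007.4 W
Step 2 — input power: P_in = P/eta = 12007.4 / 0.79 = 15200 W
Therefore the shaft input power required = 15200 W.


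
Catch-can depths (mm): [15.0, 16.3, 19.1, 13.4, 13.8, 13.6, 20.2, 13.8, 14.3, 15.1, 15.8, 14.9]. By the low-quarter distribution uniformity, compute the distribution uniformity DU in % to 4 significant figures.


Approach: apply the low-quarter distribution uniformity, DU = (mean of lowest quarter of readings / overall mean)*100.
sorted lowest 3 of 12: [13.4, 13.6, 13.8] -> mean = 13.6000 mm
overall mean = 15.4417 mm
DU = (13.6000/15.4417)*100 = 88.07 %
Therefore the distribution uniformity DU = 88.07 %.


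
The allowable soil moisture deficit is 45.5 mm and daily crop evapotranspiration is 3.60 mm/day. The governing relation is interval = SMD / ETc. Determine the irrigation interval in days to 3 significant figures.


interval = 45.5 / 3.60 = 12.6 days
Therefore the irrigation interval = 12.6 days.


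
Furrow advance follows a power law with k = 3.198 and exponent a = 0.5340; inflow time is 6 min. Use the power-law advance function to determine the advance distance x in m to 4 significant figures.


Approach: apply the power-law advance function, x = k*t^a.
x = 3.198 * 6^0.5340 = 8.326 m
Therefore the advance distance x = 8.326 m.


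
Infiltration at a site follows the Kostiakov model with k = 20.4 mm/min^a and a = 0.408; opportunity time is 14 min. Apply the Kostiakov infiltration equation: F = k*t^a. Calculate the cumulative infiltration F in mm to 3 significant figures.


F = 20.4 * 14^0.408 = 59.9 mm
Therefore the cumulative infiltration F = 59.9 mm.


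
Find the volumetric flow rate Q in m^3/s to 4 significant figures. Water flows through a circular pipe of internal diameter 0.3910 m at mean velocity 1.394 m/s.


Approach: apply the continuity equation for pipe flow, Q = A * v with A = pi*(D/2)^2.
A = pi*(0.3910/2)^2 = 0.120072 m^2
Q = 0.120072 * 1.394 = 0.1674 m^3/s
Therefore the volumetric flow rate Q = 0.1674 m^3/s.


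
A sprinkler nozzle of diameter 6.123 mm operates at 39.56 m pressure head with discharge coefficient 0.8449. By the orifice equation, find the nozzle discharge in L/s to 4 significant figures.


Approach: apply the orifice equation, Q = Cd*A*sqrt(2*g*h), A = pi*(d/2)^2.
A = pi*(6.123e-3/2)^2 = 2.94455e-05 m^2
Q = 0.8449 * 2.94455e-05 * sqrt(2*9.81*39.56) * 1000 = 0.6931 L/s
Therefore the nozzle discharge = 0.6931 L/s.


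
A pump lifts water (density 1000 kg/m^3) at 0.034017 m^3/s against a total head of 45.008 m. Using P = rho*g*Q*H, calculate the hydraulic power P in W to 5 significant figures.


P = 1000 * 9.81 * 0.034017 * 45.008 = 15019 W
Therefore the hydraulic power P = 15019 W.


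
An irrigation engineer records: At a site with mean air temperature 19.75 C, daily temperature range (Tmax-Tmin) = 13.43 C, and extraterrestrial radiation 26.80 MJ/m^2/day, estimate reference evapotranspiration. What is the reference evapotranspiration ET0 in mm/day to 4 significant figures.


Approach: apply the Hargreaves-Samani method, ET0 = 0.0023*(Tmean+17.8)*sqrt(Tmax-Tmin)*0.408*Ra.
ET0 = 0.0023*(19.75+17.8)*sqrt(13.43)*0.408*26.80 = 3.461 mm/day
Therefore the reference evapotranspiration ET0 = 3.461 mm/day.


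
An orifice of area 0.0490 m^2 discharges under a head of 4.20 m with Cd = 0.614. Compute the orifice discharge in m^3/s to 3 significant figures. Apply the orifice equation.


Approach: apply the orifice equation, Q = Cd*A*sqrt(2*g*h).
Q = 0.614 * 0.0490 * sqrt(2*9.81*4.20) = 0.273 m^3/s
Therefore the orifice discharge = 0.273 m^3/s.


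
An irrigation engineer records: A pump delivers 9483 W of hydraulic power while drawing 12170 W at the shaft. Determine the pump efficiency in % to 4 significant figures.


Approach: apply the efficiency ratio, eta = (P_out/P_in)*100.
eta = (9483 / 12170) * 100 = 77.92 %
Therefore the pump efficiency = 77.92 %.


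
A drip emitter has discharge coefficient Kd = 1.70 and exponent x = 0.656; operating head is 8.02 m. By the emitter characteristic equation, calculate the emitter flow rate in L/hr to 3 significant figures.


Approach: apply the emitter characteristic equation, q = Kd * h^x.
q = 1.70 * 8.02^0.656 = 6.66 L/hr
Therefore the emitter flow rate = 6.66 L/hr.


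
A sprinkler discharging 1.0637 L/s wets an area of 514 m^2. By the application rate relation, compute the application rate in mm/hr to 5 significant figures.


Approach: apply the application rate relation, rate = (Q/A)*3600.
rate = (1.0637 / 514) * 3600 = 7.4500 mm/hr
Therefore the application rate = 7.4500 mm/hr.


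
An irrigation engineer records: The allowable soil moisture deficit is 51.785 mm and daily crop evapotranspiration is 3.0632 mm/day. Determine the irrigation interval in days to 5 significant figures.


Approach: apply the irrigation interval relation, interval = SMD / ETc.
interval = 51.785 / 3.0632 = 16.906 days
Therefore the irrigation interval = 16.906 days.


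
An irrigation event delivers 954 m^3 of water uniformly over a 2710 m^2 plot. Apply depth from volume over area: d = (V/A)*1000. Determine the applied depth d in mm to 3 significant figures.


d = (954 / 2710) * 1000 = 352 mm
Therefore the applied depth d = 352 mm.


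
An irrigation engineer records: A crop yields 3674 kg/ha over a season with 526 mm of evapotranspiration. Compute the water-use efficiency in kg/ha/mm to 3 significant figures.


Approach: apply the water-use efficiency ratio, WUE = yield/ET.
WUE = 3674 / 526 = 6.98 kg/ha/mm
Therefore the water-use efficiency = 6.98 kg/ha/mm.


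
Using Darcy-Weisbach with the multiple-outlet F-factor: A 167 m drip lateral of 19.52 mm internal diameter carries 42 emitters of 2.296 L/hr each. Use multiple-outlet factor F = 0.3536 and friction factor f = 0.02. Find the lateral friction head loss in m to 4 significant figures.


Approach: apply Darcy-Weisbach with the multiple-outlet F-factor, Q = n*q/(3600*1000) m^3/s; v = Q/A; hf = F*f*(L/D)*(v^2/(2g)).
Q = 42*2.296/(3600*1000) = 2.67867e-05 m^3/s
A = pi*(19.52e-3/2)^2 = 2.99261e-04 m^2, so v = Q/A = 0.0895095 m/s
hf = 0.3536*0.02*(167/0.01952)*(0.0895095^2/(2*9.81)) = 0.02471 m
Therefore the lateral friction head loss = 0.02471 m.


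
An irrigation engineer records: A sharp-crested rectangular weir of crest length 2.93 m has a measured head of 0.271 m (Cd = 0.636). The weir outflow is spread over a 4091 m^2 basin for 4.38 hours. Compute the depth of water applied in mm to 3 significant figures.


Approach: apply the rectangular weir equation with a volume-to-depth conversion, Q = (2/3)*Cd*L*sqrt(2g)*H^1.5; d = Q*t/A * 1000.
Step 1 — weir discharge:
  Q = (2/3)*0.636*2.93*sqrt(2*9.81)*0.271^1.5 = 0.77631 m^3/s
Step 2 — volume: V = 0.77631 * 4.38*3600 = 12241 m^3
Step 3 — depth: d = V/A * 1000 = 12241/4091 * 1000 = 2990 mm
Therefore the depth of water applied = 2990 mm.


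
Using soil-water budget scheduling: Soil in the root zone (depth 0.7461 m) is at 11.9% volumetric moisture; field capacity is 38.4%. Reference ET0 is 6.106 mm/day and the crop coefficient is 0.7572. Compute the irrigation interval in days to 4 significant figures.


Approach: apply soil-water budget scheduling, SMD = (FC-theta)/100*depth*1000; ETc = ET0*Kc; interval = SMD/ETc.
Step 1 — soil moisture deficit:
  SMD = (38.4 - 11.9)/100 * 0.7461 * 1000 = 197.717 mm
Step 2 — daily crop ET (ETc = ET0*Kc):
  ETc = 6.106 * 0.7572 = 4.62346 mm/day
Step 3 — irrigation interval (SMD/ETc):
  interval = 197.717 / 4.62346 = 42.76 days
Therefore the irrigation interval = 42.76 days.


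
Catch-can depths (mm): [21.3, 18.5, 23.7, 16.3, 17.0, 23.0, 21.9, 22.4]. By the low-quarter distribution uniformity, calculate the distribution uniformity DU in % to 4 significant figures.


Approach: apply the low-quarter distribution uniformity, DU = (mean of lowest quarter of readings / overall mean)*100.
sorted lowest 2 of 8: [16.3, 17.0] -> mean = 16.6500 mm
overall mean = 20.5125 mm
DU = (16.6500/20.5125)*100 = 81.17 %
Therefore the distribution uniformity DU = 81.17 %.


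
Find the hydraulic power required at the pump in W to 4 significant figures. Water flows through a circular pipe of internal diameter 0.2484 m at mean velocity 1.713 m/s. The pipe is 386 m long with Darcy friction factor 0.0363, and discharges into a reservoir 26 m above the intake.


Approach: apply continuity + Darcy-Weisbach + hydraulic power, Q = A*v; hf = f*(L/D)*(v^2/(2g)); H = static + hf; P = rho*g*Q*H.
Step 1 — flow rate (continuity, Q = A*v):
  A = pi*(0.2484/2)^2 = 0.0484611 m^2
  Q = 0.0484611 * 1.713 = 0.0830138 m^3/s
Step 2 — friction head loss (Darcy-Weisbach):
  hf = 0.0363 * (386/0.2484) * (1.713^2 / (2*9.81))
  hf = 8.43642 m
Step 3 — total head: H = 26 + 8.43642 = 34.4364 m
Step 4 — hydraulic power (P = rho*g*Q*H):
  P = 1000 * 9.81 * 0.0830138 * 34.4364 = 28040 W
Therefore the hydraulic power required at the pump = 28040 W.


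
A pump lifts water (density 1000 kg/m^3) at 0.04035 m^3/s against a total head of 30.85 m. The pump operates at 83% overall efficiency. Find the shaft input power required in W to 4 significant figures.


Approach: apply hydraulic power then efficiency conversion, P = rho*g*Q*H; P_in = P/eta.
Step 1 — hydraulic power (P = rho*g*Q*H):
  P = 1000 * 9.81 * 0.04035 * 30.85 = 12211.5 W
Step 2 — input power: P_in = P/eta = 12211.5 / 0.83 = 14710 W
Therefore the shaft input power required = 14710 W.


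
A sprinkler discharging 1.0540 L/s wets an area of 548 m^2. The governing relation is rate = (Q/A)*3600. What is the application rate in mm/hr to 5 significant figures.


rate = (1.0540 / 548) * 3600 = 6.9241 mm/hr
Therefore the application rate = 6.9241 mm/hr.


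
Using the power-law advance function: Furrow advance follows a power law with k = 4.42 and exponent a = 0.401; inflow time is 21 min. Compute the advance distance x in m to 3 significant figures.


Approach: apply the power-law advance function, x = k*t^a.
x = 4.42 * 21^0.401 = 15.0 m
Therefore the advance distance x = 15.0 m.


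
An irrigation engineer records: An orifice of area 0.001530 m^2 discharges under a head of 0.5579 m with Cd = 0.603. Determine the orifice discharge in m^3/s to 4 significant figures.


Approach: apply the orifice equation, Q = Cd*A*sqrt(2*g*h).
Q = 0.603 * 0.001530 * sqrt(2*9.81*0.5579) = 0.003052 m^3/s
Therefore the orifice discharge = 0.003052 m^3/s.


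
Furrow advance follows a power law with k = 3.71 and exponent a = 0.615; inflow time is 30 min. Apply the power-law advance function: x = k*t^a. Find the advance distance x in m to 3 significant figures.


x = 3.71 * 30^0.615 = 30.0 m
Therefore the advance distance x = 30.0 m.


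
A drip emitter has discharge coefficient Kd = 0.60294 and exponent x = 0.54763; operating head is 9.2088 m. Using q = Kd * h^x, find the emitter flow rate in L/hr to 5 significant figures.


q = 0.60294 * 9.2088^0.54763 = 2.0338 L/hr
Therefore the emitter flow rate = 2.0338 L/hr.


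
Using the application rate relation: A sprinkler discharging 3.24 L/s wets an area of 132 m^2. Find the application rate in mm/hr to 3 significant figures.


Approach: apply the application rate relation, rate = (Q/A)*3600.
rate = (3.24 / 132) * 3600 = 88.4 mm/hr
Therefore the application rate = 88.4 mm/hr.


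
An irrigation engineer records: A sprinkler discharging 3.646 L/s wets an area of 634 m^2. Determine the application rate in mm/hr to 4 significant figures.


Approach: apply the application rate relation, rate = (Q/A)*3600.
rate = (3.646 / 634) * 3600 = 20.70 mm/hr
Therefore the application rate = 20.70 mm/hr.


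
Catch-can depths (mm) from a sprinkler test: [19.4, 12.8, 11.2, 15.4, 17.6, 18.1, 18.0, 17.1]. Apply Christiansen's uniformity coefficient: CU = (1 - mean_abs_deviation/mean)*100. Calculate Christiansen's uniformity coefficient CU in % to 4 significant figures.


mean = 16.2000 mm
mean |d_i - mean| = 2.30000 mm
CU = (1 - 2.30000/16.2000)*100 = 85.80 %
Therefore Christiansen's uniformity coefficient CU = 85.80 %.


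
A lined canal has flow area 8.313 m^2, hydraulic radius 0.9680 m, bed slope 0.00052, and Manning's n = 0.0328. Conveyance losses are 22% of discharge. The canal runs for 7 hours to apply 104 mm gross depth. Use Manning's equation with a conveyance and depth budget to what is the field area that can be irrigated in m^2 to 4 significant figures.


Approach: apply Manning's equation with a conveyance and depth budget, Q = (1/n)*A*R^(2/3)*S^(1/2); Q_field = Q*(1-loss); Area = Q_field*t/(d/1000).
Step 1 — canal discharge (Manning's equation):
  Q = (1/0.0328) * 8.313 * 0.9680^(2/3) * 0.00052^(1/2) = 5.65548 m^3/s
Step 2 — delivered flow: Q_field = 5.65548*(1 - 22/100) = 4.41127 m^3/s
Step 3 — volume delivered: V = 4.41127 * 7*3600 = 111164 m^3
Step 4 — area served: A = V / (depth/1000) = 111164 / 0.104 = 1069000 m^2
Therefore the field area that can be irrigated = 1069000 m^2.


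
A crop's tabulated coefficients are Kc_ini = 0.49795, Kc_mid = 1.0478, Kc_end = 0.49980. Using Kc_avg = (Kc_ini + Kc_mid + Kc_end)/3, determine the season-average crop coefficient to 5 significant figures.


Kc_avg = (0.49795 + 1.0478 + 0.49980)/3 = 0.68185
Therefore the season-average crop coefficient = 0.68185.


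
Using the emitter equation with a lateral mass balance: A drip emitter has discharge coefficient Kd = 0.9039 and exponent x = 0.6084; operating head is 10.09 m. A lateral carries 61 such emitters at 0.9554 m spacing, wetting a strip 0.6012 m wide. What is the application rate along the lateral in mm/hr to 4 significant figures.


Approach: apply the emitter equation with a lateral mass balance, q = Kd*h^x; Q = n*q; rate = Q/(n*spacing*width).
Step 1 — single emitter flow (q = Kd*h^x):
  q = 0.9039 * 10.09^0.6084 = 3.68882 L/hr
Step 2 — total lateral flow: Q = 61 * 3.68882 = 225.018 L/hr
Step 3 — wetted area: A = 61 * 0.9554 * 0.6012 = 35.0376 m^2
Step 4 — application rate: Q/A = 225.018/35.0376 = 6.422 mm/hr
Therefore the application rate along the lateral = 6.422 mm/hr.


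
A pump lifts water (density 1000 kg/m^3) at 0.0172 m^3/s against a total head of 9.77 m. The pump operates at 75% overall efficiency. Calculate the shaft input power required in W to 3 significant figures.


Approach: apply hydraulic power then efficiency conversion, P = rho*g*Q*H; P_in = P/eta.
Step 1 — hydraulic power (P = rho*g*Q*H):
  P = 1000 * 9.81 * 0.0172 * 9.77 = 1648.5 W
Step 2 — input power: P_in = P/eta = 1648.5 / 0.75 = 2200 W
Therefore the shaft input power required = 2200 W.


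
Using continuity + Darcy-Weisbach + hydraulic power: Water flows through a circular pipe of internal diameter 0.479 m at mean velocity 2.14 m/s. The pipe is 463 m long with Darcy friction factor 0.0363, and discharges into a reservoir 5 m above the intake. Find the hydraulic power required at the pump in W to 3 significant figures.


Approach: apply continuity + Darcy-Weisbach + hydraulic power, Q = A*v; hf = f*(L/D)*(v^2/(2g)); H = static + hf; P = rho*g*Q*H.
Step 1 — flow rate (continuity, Q = A*v):
  A = pi*(0.479/2)^2 = 0.18020 m^2
  Q = 0.18020 * 2.14 = 0.38563 m^3/s
Step 2 — friction head loss (Darcy-Weisbach):
  hf = 0.0363 * (463/0.479) * (2.14^2 / (2*9.81))
  hf = 8.1899 m
Step 3 — total head: H = 5 + 8.1899 = 13.190 m
Step 4 — hydraulic power (P = rho*g*Q*H):
  P = 1000 * 9.81 * 0.38563 * 13.190 = 49900 W
Therefore the hydraulic power required at the pump = 49900 W.


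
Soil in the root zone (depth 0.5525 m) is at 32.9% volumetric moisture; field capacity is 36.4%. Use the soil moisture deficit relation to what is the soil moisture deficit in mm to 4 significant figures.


Approach: apply the soil moisture deficit relation, SMD = (FC - theta)/100 * depth * 1000.
SMD = (36.4 - 32.9)/100 * 0.5525 * 1000 = 19.34 mm
Therefore the soil moisture deficit = 19.34 mm.


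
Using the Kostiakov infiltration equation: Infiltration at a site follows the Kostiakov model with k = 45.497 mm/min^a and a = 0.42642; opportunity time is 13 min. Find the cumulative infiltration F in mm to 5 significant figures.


Approach: apply the Kostiakov infiltration equation, F = k*t^a.
F = 45.497 * 13^0.42642 = 135.83 mm
Therefore the cumulative infiltration F = 135.83 mm.


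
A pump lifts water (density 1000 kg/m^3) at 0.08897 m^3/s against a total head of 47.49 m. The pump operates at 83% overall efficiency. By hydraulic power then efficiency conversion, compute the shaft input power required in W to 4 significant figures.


Approach: apply hydraulic power then efficiency conversion, P = rho*g*Q*H; P_in = P/eta.
Step 1 — hydraulic power (P = rho*g*Q*H):
  P = 1000 * 9.81 * 0.08897 * 47.49 = 41449.1 W
Step 2 — input power: P_in = P/eta = 41449.1 / 0.83 = 49940 W
Therefore the shaft input power required = 49940 W.


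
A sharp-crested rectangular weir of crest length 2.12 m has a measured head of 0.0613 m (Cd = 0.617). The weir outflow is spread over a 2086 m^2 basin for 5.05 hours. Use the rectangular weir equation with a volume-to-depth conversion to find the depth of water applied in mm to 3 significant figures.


Approach: apply the rectangular weir equation with a volume-to-depth conversion, Q = (2/3)*Cd*L*sqrt(2g)*H^1.5; d = Q*t/A * 1000.
Step 1 — weir discharge:
  Q = (2/3)*0.617*2.12*sqrt(2*9.81)*0.0613^1.5 = 0.058623 m^3/s
Step 2 — volume: V = 0.058623 * 5.05*3600 = 1065.8 m^3
Step 3 — depth: d = V/A * 1000 = 1065.8/2086 * 1000 = 511 mm
Therefore the depth of water applied = 511 mm.


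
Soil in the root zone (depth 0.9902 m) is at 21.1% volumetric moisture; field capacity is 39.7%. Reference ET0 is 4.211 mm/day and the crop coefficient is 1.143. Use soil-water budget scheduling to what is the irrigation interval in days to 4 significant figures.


Approach: apply soil-water budget scheduling, SMD = (FC-theta)/100*depth*1000; ETc = ET0*Kc; interval = SMD/ETc.
Step 1 — soil moisture deficit:
  SMD = (39.7 - 21.1)/100 * 0.9902 * 1000 = 184.177 mm
Step 2 — daily crop ET (ETc = ET0*Kc):
  ETc = 4.211 * 1.143 = 4.81317 mm/day
Step 3 — irrigation interval (SMD/ETc):
  interval = 184.177 / 4.81317 = 38.27 days
Therefore the irrigation interval = 38.27 days.


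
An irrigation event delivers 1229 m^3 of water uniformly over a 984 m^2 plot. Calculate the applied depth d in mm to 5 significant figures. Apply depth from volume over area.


Approach: apply depth from volume over area, d = (V/A)*1000.
d = (1229 / 984) * 1000 = 1249.0 mm
Therefore the applied depth d = 1249.0 mm.


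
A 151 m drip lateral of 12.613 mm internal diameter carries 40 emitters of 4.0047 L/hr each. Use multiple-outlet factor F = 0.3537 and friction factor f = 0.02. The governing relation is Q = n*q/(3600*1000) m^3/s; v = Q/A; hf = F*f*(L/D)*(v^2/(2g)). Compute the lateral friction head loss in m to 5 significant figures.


Q = 40*4.0047/(3600*1000) = 4.449667e-05 m^3/s
A = pi*(12.613e-3/2)^2 = 1.249472e-04 m^2, so v = Q/A = 0.3561236 m/s
hf = 0.3537*0.02*(151/0.012613)*(0.3561236^2/(2*9.81)) = 0.54743 m
Therefore the lateral friction head loss = 0.54743 m.


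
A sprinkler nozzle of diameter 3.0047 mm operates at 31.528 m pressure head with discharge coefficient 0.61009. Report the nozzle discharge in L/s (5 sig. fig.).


Approach: apply the orifice equation, Q = Cd*A*sqrt(2*g*h), A = pi*(d/2)^2.
A = pi*(3.0047e-3/2)^2 = 7.090749e-06 m^2
Q = 0.61009 * 7.090749e-06 * sqrt(2*9.81*31.528) * 1000 = 0.10759 L/s
Therefore the nozzle discharge = 0.10759 L/s.


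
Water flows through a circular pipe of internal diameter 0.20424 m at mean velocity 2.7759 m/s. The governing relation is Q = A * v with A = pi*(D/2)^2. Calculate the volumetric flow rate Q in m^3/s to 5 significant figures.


A = pi*(0.20424/2)^2 = 0.03276208 m^2
Q = 0.03276208 * 2.7759 = 0.090944 m^3/s
Therefore the volumetric flow rate Q = 0.090944 m^3/s.


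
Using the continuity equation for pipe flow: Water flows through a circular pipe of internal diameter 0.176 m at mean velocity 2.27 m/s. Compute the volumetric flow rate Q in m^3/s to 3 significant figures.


Approach: apply the continuity equation for pipe flow, Q = A * v with A = pi*(D/2)^2.
A = pi*(0.176/2)^2 = 0.024328 m^2
Q = 0.024328 * 2.27 = 0.0552 m^3/s
Therefore the volumetric flow rate Q = 0.0552 m^3/s.


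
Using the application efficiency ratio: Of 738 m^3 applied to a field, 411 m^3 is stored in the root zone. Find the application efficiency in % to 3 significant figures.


Approach: apply the application efficiency ratio, Ea = (stored/applied)*100.
Ea = (411/738)*100 = 55.7 %
Therefore the application efficiency = 55.7 %.


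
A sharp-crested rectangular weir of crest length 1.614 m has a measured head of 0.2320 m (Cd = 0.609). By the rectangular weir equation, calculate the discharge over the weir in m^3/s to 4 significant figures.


Approach: apply the rectangular weir equation, Q = (2/3)*Cd*L*sqrt(2g)*H^1.5.
Q = (2/3)*0.609*1.614*sqrt(2*9.81)*0.2320^1.5 = 0.3243 m^3/s
Therefore the discharge over the weir = 0.3243 m^3/s.


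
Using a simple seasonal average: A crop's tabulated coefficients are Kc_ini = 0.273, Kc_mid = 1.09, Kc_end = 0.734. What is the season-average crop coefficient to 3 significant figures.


Approach: apply a simple seasonal average, Kc_avg = (Kc_ini + Kc_mid + Kc_end)/3.
Kc_avg = (0.273 + 1.09 + 0.734)/3 = 0.699
Therefore the season-average crop coefficient = 0.699.


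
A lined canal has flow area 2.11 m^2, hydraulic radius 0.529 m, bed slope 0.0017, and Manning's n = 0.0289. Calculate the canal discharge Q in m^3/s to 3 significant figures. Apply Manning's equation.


Approach: apply Manning's equation, Q = (1/n)*A*R^(2/3)*S^(1/2).
Q = (1/0.0289) * 2.11 * 0.529^(2/3) * 0.0017^(1/2) = 1.97 m^3/s
Therefore the canal discharge Q = 1.97 m^3/s.


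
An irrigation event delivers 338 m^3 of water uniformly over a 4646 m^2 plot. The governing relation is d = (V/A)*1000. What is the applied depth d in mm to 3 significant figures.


d = (338 / 4646) * 1000 = 72.8 mm
Therefore the applied depth d = 72.8 mm.


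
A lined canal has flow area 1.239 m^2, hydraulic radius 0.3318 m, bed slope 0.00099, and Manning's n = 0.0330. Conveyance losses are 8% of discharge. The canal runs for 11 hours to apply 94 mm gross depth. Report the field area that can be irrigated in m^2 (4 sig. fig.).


Approach: apply Manning's equation with a conveyance and depth budget, Q = (1/n)*A*R^(2/3)*S^(1/2); Q_field = Q*(1-loss); Area = Q_field*t/(d/1000).
Step 1 — canal discharge (Manning's equation):
  Q = (1/0.0330) * 1.239 * 0.3318^(2/3) * 0.00099^(1/2) = 0.566186 m^3/s
Step 2 — delivered flow: Q_field = 0.566186*(1 - 8/100) = 0.520891 m^3/s
Step 3 — volume delivered: V = 0.520891 * 11*3600 = 20627.3 m^3
Step 4 — area served: A = V / (depth/1000) = 20627.3 / 0.094 = 219400 m^2
Therefore the field area that can be irrigated = 219400 m^2.


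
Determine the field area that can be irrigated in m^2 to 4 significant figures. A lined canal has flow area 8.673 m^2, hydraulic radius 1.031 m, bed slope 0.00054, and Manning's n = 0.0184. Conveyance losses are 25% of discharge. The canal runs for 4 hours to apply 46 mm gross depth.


Approach: apply Manning's equation with a conveyance and depth budget, Q = (1/n)*A*R^(2/3)*S^(1/2); Q_field = Q*(1-loss); Area = Q_field*t/(d/1000).
Step 1 — canal discharge (Manning's equation):
  Q = (1/0.0184) * 8.673 * 1.031^(2/3) * 0.00054^(1/2) = 11.1786 m^3/s
Step 2 — delivered flow: Q_field = 11.1786*(1 - 25/100) = 8.38395 m^3/s
Step 3 — volume delivered: V = 8.38395 * 4*3600 = 120729 m^3
Step 4 — area served: A = V / (depth/1000) = 120729 / 0.046 = 2625000 m^2
Therefore the field area that can be irrigated = 2625000 m^2.


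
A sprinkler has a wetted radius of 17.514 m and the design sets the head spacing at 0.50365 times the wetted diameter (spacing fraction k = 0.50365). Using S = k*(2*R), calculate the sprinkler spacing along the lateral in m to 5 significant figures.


S = 0.50365 * (2 * 17.514) = 17.642 m
Therefore the sprinkler spacing along the lateral = 17.642 m.
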